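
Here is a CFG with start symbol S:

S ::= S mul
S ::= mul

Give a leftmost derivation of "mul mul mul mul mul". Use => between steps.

S => S mul => S mul mul => S mul mul mul => S mul mul mul mul => mul mul mul mul mul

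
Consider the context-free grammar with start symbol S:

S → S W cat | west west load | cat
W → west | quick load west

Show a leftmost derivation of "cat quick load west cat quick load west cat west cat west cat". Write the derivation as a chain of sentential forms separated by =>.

S => S W cat   [S → S W cat]
S W cat => S W cat W cat   [S → S W cat]
S W cat W cat => S W cat W cat W cat   [S → S W cat]
S W cat W cat W cat => S W cat W cat W cat W cat   [S → S W cat]
S W cat W cat W cat W cat => cat W cat W cat W cat W cat   [S → cat]
cat W cat W cat W cat W cat => cat quick load west cat W cat W cat W cat   [W → quick load west]
cat quick load west cat W cat W cat W cat => cat quick load west cat quick load west cat W cat W cat   [W → quick load west]
cat quick load west cat quick load west cat W cat W cat => cat quick load west cat quick load west cat west cat W cat   [W → west]
cat quick load west cat quick load west cat west cat W cat => cat quick load west cat quick load west cat west cat west cat   [W → west]

S => S W cat => S W cat W cat => S W cat W cat W cat => S W cat W cat W cat W cat => cat W cat W cat W cat W cat => cat quick load west cat W cat W cat W cat => cat quick load west cat quick load west cat W cat W cat => cat quick load west cat quick load west cat west cat W cat => cat quick load west cat quick load west cat west cat west cat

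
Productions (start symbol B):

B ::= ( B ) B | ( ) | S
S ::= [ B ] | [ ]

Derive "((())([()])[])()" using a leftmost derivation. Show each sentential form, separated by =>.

B=>(B)B=>((B)B)B=>((())B)B=>((())(B)B)B=>((())(S)B)B=>((())([B])B)B=>((())([()])B)B=>((())([()])S)B=>((())([()])[])B=>((())([()])[])()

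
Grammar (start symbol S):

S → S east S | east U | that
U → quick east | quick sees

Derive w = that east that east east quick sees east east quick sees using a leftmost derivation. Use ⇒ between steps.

S ⇒ S east S   [S → S east S]
S east S ⇒ S east S east S   [S → S east S]
S east S east S ⇒ that east S east S   [S → that]
that east S east S ⇒ that east S east S east S   [S → S east S]
that east S east S east S ⇒ that east that east S east S   [S → that]
that east that east S east S ⇒ that east that east east U east S   [S → east U]
that east that east east U east S ⇒ that east that east east quick sees east S   [U → quick sees]
that east that east east quick sees east S ⇒ that east that east east quick sees east east U   [S → east U]
that east that east east quick sees east east U ⇒ that east that east east quick sees east east quick sees   [U → quick sees]

S ⇒ S east S ⇒ S east S east S ⇒ that east S east S ⇒ that east S east S east S ⇒ that east that east S east S ⇒ that east that east east U east S ⇒ that east that east east quick sees east S ⇒ that east that east east quick sees east east U ⇒ that east that east east quick sees east east quick sees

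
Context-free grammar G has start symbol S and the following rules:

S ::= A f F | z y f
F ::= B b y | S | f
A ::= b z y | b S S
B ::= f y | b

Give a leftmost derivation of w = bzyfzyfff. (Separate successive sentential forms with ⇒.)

S⇒AfF⇒bSSfF⇒bzyfSfF⇒bzyfzyffF⇒bzyfzyfff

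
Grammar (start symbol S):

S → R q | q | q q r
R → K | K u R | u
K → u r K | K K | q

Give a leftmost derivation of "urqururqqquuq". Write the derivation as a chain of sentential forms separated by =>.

S=>Rq=>KuRq=>KKuRq=>urKKuRq=>urqKuRq=>urqKKuRq=>urqKKKuRq=>urqurKKKuRq=>urqururKKKuRq=>urqururqKKuRq=>urqururqqKuRq=>urqururqqquRq=>urqururqqquuq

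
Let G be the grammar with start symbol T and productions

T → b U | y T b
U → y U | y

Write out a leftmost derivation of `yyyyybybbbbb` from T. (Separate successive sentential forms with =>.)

T => yTb   [T → y T b]
yTb => yyTbb   [T → y T b]
yyTbb => yyyTbbb   [T → y T b]
yyyTbbb => yyyyTbbbb   [T → y T b]
yyyyTbbbb => yyyyyTbbbbb   [T → y T b]
yyyyyTbbbbb => yyyyybUbbbbb   [T → b U]
yyyyybUbbbbb => yyyyybybbbbb   [U → y]

T=>yTb=>yyTbb=>yyyTbbb=>yyyyTbbbb=>yyyyyTbbbbb=>yyyyybUbbbbb=>yyyyybybbbbb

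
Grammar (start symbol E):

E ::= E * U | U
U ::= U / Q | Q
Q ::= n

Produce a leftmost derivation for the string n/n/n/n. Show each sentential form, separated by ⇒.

E⇒U⇒U/Q⇒U/Q/Q⇒U/Q/Q/Q⇒Q/Q/Q/Q⇒n/Q/Q/Q⇒n/n/Q/Q⇒n/n/n/Q⇒n/n/n/n

E ⇒ U   [E ::= U]
U ⇒ U/Q   [U ::= U / Q]
U/Q ⇒ U/Q/Q   [U ::= U / Q]
U/Q/Q ⇒ U/Q/Q/Q   [U ::= U / Q]
U/Q/Q/Q ⇒ Q/Q/Q/Q   [U ::= Q]
Q/Q/Q/Q ⇒ n/Q/Q/Q   [Q ::= n]
n/Q/Q/Q ⇒ n/n/Q/Q   [Q ::= n]
n/n/Q/Q ⇒ n/n/n/Q   [Q ::= n]
n/n/n/Q ⇒ n/n/n/n   [Q ::= n]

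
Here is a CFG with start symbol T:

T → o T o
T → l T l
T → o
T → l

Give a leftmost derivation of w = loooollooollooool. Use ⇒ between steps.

T ⇒ lTl ⇒ loTol ⇒ looTool ⇒ loooToool ⇒ looooTooool ⇒ loooolTlooool ⇒ loooollTllooool ⇒ loooolloTollooool ⇒ loooollooollooool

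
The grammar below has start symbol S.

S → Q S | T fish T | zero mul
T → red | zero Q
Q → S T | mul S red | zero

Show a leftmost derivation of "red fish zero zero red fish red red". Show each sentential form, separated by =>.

S => T fish T   [S → T fish T]
T fish T => red fish T   [T → red]
red fish T => red fish zero Q   [T → zero Q]
red fish zero Q => red fish zero S T   [Q → S T]
red fish zero S T => red fish zero Q S T   [S → Q S]
red fish zero Q S T => red fish zero zero S T   [Q → zero]
red fish zero zero S T => red fish zero zero T fish T T   [S → T fish T]
red fish zero zero T fish T T => red fish zero zero red fish T T   [T → red]
red fish zero zero red fish T T => red fish zero zero red fish red T   [T → red]
red fish zero zero red fish red T => red fish zero zero red fish red red   [T → red]

S => T fish T => red fish T => red fish zero Q => red fish zero S T => red fish zero Q S T => red fish zero zero S T => red fish zero zero T fish T T => red fish zero zero red fish T T => red fish zero zero red fish red T => red fish zero zero red fish red red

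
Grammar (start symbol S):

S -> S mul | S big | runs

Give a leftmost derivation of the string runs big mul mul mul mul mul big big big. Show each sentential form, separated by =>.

S => S big   [S -> S big]
S big => S big big   [S -> S big]
S big big => S big big big   [S -> S big]
S big big big => S mul big big big   [S -> S mul]
S mul big big big => S mul mul big big big   [S -> S mul]
S mul mul big big big => S mul mul mul big big big   [S -> S mul]
S mul mul mul big big big => S mul mul mul mul big big big   [S -> S mul]
S mul mul mul mul big big big => S mul mul mul mul mul big big big   [S -> S mul]
S mul mul mul mul mul big big big => S big mul mul mul mul mul big big big   [S -> S big]
S big mul mul mul mul mul big big big => runs big mul mul mul mul mul big big big   [S -> runs]

S => S big => S big big => S big big big => S mul big big big => S mul mul big big big => S mul mul mul big big big => S mul mul mul mul big big big => S mul mul mul mul mul big big big => S big mul mul mul mul mul big big big => runs big mul mul mul mul mul big big big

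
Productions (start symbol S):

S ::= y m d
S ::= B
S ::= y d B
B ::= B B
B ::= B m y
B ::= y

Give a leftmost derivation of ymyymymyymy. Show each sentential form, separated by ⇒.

S ⇒ B ⇒ BB ⇒ BmyB ⇒ ymyB ⇒ ymyBmy ⇒ ymyBBmy ⇒ ymyBmyBmy ⇒ ymyBmymyBmy ⇒ ymyymymyBmy ⇒ ymyymymyymy

S ⇒ B   [S ::= B]
B ⇒ BB   [B ::= B B]
BB ⇒ BmyB   [B ::= B m y]
BmyB ⇒ ymyB   [B ::= y]
ymyB ⇒ ymyBmy   [B ::= B m y]
ymyBmy ⇒ ymyBBmy   [B ::= B B]
ymyBBmy ⇒ ymyBmyBmy   [B ::= B m y]
ymyBmyBmy ⇒ ymyBmymyBmy   [B ::= B m y]
ymyBmymyBmy ⇒ ymyymymyBmy   [B ::= y]
ymyymymyBmy ⇒ ymyymymyymy   [B ::= y]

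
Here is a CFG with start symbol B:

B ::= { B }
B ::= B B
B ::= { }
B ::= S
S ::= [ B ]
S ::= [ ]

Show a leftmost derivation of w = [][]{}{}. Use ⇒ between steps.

B⇒BB⇒BBB⇒SBB⇒[]BB⇒[]SB⇒[][]B⇒[][]BB⇒[][]{}B⇒[][]{}{}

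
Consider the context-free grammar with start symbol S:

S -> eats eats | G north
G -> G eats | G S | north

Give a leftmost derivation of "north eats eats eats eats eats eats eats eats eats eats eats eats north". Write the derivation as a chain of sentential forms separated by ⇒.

S ⇒ G north   [S -> G north]
G north ⇒ G eats north   [G -> G eats]
G eats north ⇒ G S eats north   [G -> G S]
G S eats north ⇒ G eats S eats north   [G -> G eats]
G eats S eats north ⇒ G eats eats S eats north   [G -> G eats]
G eats eats S eats north ⇒ G S eats eats S eats north   [G -> G S]
G S eats eats S eats north ⇒ G S S eats eats S eats north   [G -> G S]
G S S eats eats S eats north ⇒ G S S S eats eats S eats north   [G -> G S]
G S S S eats eats S eats north ⇒ G eats S S S eats eats S eats north   [G -> G eats]
G eats S S S eats eats S eats north ⇒ north eats S S S eats eats S eats north   [G -> north]
north eats S S S eats eats S eats north ⇒ north eats eats eats S S eats eats S eats north   [S -> eats eats]
north eats eats eats S S eats eats S eats north ⇒ north eats eats eats eats eats S eats eats S eats north   [S -> eats eats]
north eats eats eats eats eats S eats eats S eats north ⇒ north eats eats eats eats eats eats eats eats eats S eats north   [S -> eats eats]
north eats eats eats eats eats eats eats eats eats S eats north ⇒ north eats eats eats eats eats eats eats eats eats eats eats eats north   [S -> eats eats]

S ⇒ G north ⇒ G eats north ⇒ G S eats north ⇒ G eats S eats north ⇒ G eats eats S eats north ⇒ G S eats eats S eats north ⇒ G S S eats eats S eats north ⇒ G S S S eats eats S eats north ⇒ G eats S S S eats eats S eats north ⇒ north eats S S S eats eats S eats north ⇒ north eats eats eats S S eats eats S eats north ⇒ north eats eats eats eats eats S eats eats S eats north ⇒ north eats eats eats eats eats eats eats eats eats S eats north ⇒ north eats eats eats eats eats eats eats eats eats eats eats eats north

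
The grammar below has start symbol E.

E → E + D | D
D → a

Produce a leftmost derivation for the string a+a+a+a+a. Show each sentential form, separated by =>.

E => E+D => E+D+D => E+D+D+D => E+D+D+D+D => D+D+D+D+D => a+D+D+D+D => a+a+D+D+D => a+a+a+D+D => a+a+a+a+D => a+a+a+a+a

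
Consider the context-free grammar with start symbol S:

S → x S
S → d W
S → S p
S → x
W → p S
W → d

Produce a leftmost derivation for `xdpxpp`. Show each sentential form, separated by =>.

S => xS => xSp => xdWp => xdpSp => xdpSpp => xdpxpp

S => xS   [S → x S]
xS => xSp   [S → S p]
xSp => xdWp   [S → d W]
xdWp => xdpSp   [W → p S]
xdpSp => xdpSpp   [S → S p]
xdpSpp => xdpxpp   [S → x]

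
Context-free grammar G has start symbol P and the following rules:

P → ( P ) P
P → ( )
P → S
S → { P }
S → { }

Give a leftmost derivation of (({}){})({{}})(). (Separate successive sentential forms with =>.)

P => (P)P => ((P)P)P => ((S)P)P => (({})P)P => (({})S)P => (({}){})P => (({}){})(P)P => (({}){})(S)P => (({}){})({P})P => (({}){})({S})P => (({}){})({{}})P => (({}){})({{}})()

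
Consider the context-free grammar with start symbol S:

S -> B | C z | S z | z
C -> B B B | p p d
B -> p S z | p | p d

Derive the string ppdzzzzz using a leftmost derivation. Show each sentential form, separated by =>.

S => Sz   [S -> S z]
Sz => Szz   [S -> S z]
Szz => Szzz   [S -> S z]
Szzz => Szzzz   [S -> S z]
Szzzz => Czzzzz   [S -> C z]
Czzzzz => ppdzzzzz   [C -> p p d]

S => Sz => Szz => Szzz => Szzzz => Czzzzz => ppdzzzzz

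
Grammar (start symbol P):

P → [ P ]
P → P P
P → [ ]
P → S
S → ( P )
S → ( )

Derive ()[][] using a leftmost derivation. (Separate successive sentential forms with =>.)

P => PP => PPP => SPP => ()PP => ()[]P => ()[][]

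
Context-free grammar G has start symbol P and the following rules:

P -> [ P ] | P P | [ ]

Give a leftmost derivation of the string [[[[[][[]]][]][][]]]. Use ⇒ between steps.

P ⇒ [P]   [P -> [ P ]]
[P] ⇒ [[P]]   [P -> [ P ]]
[[P]] ⇒ [[PP]]   [P -> P P]
[[PP]] ⇒ [[PPP]]   [P -> P P]
[[PPP]] ⇒ [[[P]PP]]   [P -> [ P ]]
[[[P]PP]] ⇒ [[[PP]PP]]   [P -> P P]
[[[PP]PP]] ⇒ [[[[P]P]PP]]   [P -> [ P ]]
[[[[P]P]PP]] ⇒ [[[[PP]P]PP]]   [P -> P P]
[[[[PP]P]PP]] ⇒ [[[[[]P]P]PP]]   [P -> [ ]]
[[[[[]P]P]PP]] ⇒ [[[[[][P]]P]PP]]   [P -> [ P ]]
[[[[[][P]]P]PP]] ⇒ [[[[[][[]]]P]PP]]   [P -> [ ]]
[[[[[][[]]]P]PP]] ⇒ [[[[[][[]]][]]PP]]   [P -> [ ]]
[[[[[][[]]][]]PP]] ⇒ [[[[[][[]]][]][]P]]   [P -> [ ]]
[[[[[][[]]][]][]P]] ⇒ [[[[[][[]]][]][][]]]   [P -> [ ]]

P⇒[P]⇒[[P]]⇒[[PP]]⇒[[PPP]]⇒[[[P]PP]]⇒[[[PP]PP]]⇒[[[[P]P]PP]]⇒[[[[PP]P]PP]]⇒[[[[[]P]P]PP]]⇒[[[[[][P]]P]PP]]⇒[[[[[][[]]]P]PP]]⇒[[[[[][[]]][]]PP]]⇒[[[[[][[]]][]][]P]]⇒[[[[[][[]]][]][][]]]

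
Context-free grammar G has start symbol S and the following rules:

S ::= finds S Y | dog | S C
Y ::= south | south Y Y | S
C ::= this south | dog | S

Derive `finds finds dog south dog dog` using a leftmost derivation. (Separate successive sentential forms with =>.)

S => S C => finds S Y C => finds finds S Y Y C => finds finds dog Y Y C => finds finds dog south Y C => finds finds dog south S C => finds finds dog south dog C => finds finds dog south dog dog

S => S C   [S ::= S C]
S C => finds S Y C   [S ::= finds S Y]
finds S Y C => finds finds S Y Y C   [S ::= finds S Y]
finds finds S Y Y C => finds finds dog Y Y C   [S ::= dog]
finds finds dog Y Y C => finds finds dog south Y C   [Y ::= south]
finds finds dog south Y C => finds finds dog south S C   [Y ::= S]
finds finds dog south S C => finds finds dog south dog C   [S ::= dog]
finds finds dog south dog C => finds finds dog south dog dog   [C ::= dog]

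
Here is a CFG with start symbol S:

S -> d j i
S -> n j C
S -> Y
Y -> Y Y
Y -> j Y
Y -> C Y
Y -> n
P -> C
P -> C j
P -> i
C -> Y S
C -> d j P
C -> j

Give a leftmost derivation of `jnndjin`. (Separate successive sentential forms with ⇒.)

S ⇒ Y   [S -> Y]
Y ⇒ CY   [Y -> C Y]
CY ⇒ YSY   [C -> Y S]
YSY ⇒ CYSY   [Y -> C Y]
CYSY ⇒ jYSY   [C -> j]
jYSY ⇒ jYYSY   [Y -> Y Y]
jYYSY ⇒ jnYSY   [Y -> n]
jnYSY ⇒ jnnSY   [Y -> n]
jnnSY ⇒ jnndjiY   [S -> d j i]
jnndjiY ⇒ jnndjin   [Y -> n]

S⇒Y⇒CY⇒YSY⇒CYSY⇒jYSY⇒jYYSY⇒jnYSY⇒jnnSY⇒jnndjiY⇒jnndjin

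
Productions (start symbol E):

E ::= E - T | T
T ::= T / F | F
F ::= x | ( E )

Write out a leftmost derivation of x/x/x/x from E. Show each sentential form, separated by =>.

E => T => T/F => T/F/F => T/F/F/F => F/F/F/F => x/F/F/F => x/x/F/F => x/x/x/F => x/x/x/x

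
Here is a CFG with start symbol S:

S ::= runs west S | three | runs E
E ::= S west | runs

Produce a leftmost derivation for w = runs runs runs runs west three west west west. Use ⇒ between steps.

S ⇒ runs E ⇒ runs S west ⇒ runs runs E west ⇒ runs runs S west west ⇒ runs runs runs E west west ⇒ runs runs runs S west west west ⇒ runs runs runs runs west S west west west ⇒ runs runs runs runs west three west west west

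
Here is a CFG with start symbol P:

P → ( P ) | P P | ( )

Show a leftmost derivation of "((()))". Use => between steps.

P => (P)   [P → ( P )]
(P) => ((P))   [P → ( P )]
((P)) => ((()))   [P → ( )]

P => (P) => ((P)) => ((()))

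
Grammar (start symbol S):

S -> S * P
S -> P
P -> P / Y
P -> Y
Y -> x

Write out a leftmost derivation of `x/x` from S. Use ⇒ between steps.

S ⇒ P   [S -> P]
P ⇒ P/Y   [P -> P / Y]
P/Y ⇒ Y/Y   [P -> Y]
Y/Y ⇒ x/Y   [Y -> x]
x/Y ⇒ x/x   [Y -> x]

S⇒P⇒P/Y⇒Y/Y⇒x/Y⇒x/x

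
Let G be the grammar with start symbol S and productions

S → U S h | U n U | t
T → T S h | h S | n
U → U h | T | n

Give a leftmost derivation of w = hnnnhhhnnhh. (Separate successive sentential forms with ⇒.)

S ⇒ UnU ⇒ TnU ⇒ hSnU ⇒ hUnUnU ⇒ hTnUnU ⇒ hnnUnU ⇒ hnnUhnU ⇒ hnnUhhnU ⇒ hnnUhhhnU ⇒ hnnThhhnU ⇒ hnnnhhhnU ⇒ hnnnhhhnUh ⇒ hnnnhhhnUhh ⇒ hnnnhhhnnhh

S ⇒ UnU   [S → U n U]
UnU ⇒ TnU   [U → T]
TnU ⇒ hSnU   [T → h S]
hSnU ⇒ hUnUnU   [S → U n U]
hUnUnU ⇒ hTnUnU   [U → T]
hTnUnU ⇒ hnnUnU   [T → n]
hnnUnU ⇒ hnnUhnU   [U → U h]
hnnUhnU ⇒ hnnUhhnU   [U → U h]
hnnUhhnU ⇒ hnnUhhhnU   [U → U h]
hnnUhhhnU ⇒ hnnThhhnU   [U → T]
hnnThhhnU ⇒ hnnnhhhnU   [T → n]
hnnnhhhnU ⇒ hnnnhhhnUh   [U → U h]
hnnnhhhnUh ⇒ hnnnhhhnUhh   [U → U h]
hnnnhhhnUhh ⇒ hnnnhhhnnhh   [U → n]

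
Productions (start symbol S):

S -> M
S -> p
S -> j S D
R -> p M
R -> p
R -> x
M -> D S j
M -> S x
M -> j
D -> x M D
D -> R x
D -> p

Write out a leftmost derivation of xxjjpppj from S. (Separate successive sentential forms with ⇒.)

S ⇒ M   [S -> M]
M ⇒ DSj   [M -> D S j]
DSj ⇒ RxSj   [D -> R x]
RxSj ⇒ xxSj   [R -> x]
xxSj ⇒ xxjSDj   [S -> j S D]
xxjSDj ⇒ xxjjSDDj   [S -> j S D]
xxjjSDDj ⇒ xxjjpDDj   [S -> p]
xxjjpDDj ⇒ xxjjppDj   [D -> p]
xxjjppDj ⇒ xxjjpppj   [D -> p]

S ⇒ M ⇒ DSj ⇒ RxSj ⇒ xxSj ⇒ xxjSDj ⇒ xxjjSDDj ⇒ xxjjpDDj ⇒ xxjjppDj ⇒ xxjjpppj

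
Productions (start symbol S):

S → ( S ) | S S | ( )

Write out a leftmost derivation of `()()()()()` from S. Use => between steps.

S => SS => SSS => SSSS => ()SSS => ()SSSS => ()()SSS => ()()()SS => ()()()()S => ()()()()()

S => SS   [S → S S]
SS => SSS   [S → S S]
SSS => SSSS   [S → S S]
SSSS => ()SSS   [S → ( )]
()SSS => ()SSSS   [S → S S]
()SSSS => ()()SSS   [S → ( )]
()()SSS => ()()()SS   [S → ( )]
()()()SS => ()()()()S   [S → ( )]
()()()()S => ()()()()()   [S → ( )]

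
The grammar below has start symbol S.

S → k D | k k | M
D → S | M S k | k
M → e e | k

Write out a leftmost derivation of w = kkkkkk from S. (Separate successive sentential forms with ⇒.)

S⇒kD⇒kMSk⇒kkSk⇒kkkDk⇒kkkSk⇒kkkkDk⇒kkkkkk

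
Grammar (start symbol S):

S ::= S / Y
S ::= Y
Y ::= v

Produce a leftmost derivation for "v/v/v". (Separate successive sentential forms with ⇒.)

S ⇒ S/Y ⇒ S/Y/Y ⇒ Y/Y/Y ⇒ v/Y/Y ⇒ v/v/Y ⇒ v/v/v

S ⇒ S/Y   [S ::= S / Y]
S/Y ⇒ S/Y/Y   [S ::= S / Y]
S/Y/Y ⇒ Y/Y/Y   [S ::= Y]
Y/Y/Y ⇒ v/Y/Y   [Y ::= v]
v/Y/Y ⇒ v/v/Y   [Y ::= v]
v/v/Y ⇒ v/v/v   [Y ::= v]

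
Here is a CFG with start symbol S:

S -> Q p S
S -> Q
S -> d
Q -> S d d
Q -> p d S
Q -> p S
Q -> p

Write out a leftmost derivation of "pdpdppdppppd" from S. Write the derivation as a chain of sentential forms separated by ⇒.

S ⇒ QpS ⇒ pdSpS ⇒ pdQpSpS ⇒ pdpdSpSpS ⇒ pdpdQpSpS ⇒ pdpdppSpS ⇒ pdpdppdpS ⇒ pdpdppdpQpS ⇒ pdpdppdppSpS ⇒ pdpdppdppQpS ⇒ pdpdppdppppS ⇒ pdpdppdppppd

S ⇒ QpS   [S -> Q p S]
QpS ⇒ pdSpS   [Q -> p d S]
pdSpS ⇒ pdQpSpS   [S -> Q p S]
pdQpSpS ⇒ pdpdSpSpS   [Q -> p d S]
pdpdSpSpS ⇒ pdpdQpSpS   [S -> Q]
pdpdQpSpS ⇒ pdpdppSpS   [Q -> p]
pdpdppSpS ⇒ pdpdppdpS   [S -> d]
pdpdppdpS ⇒ pdpdppdpQpS   [S -> Q p S]
pdpdppdpQpS ⇒ pdpdppdppSpS   [Q -> p S]
pdpdppdppSpS ⇒ pdpdppdppQpS   [S -> Q]
pdpdppdppQpS ⇒ pdpdppdppppS   [Q -> p]
pdpdppdppppS ⇒ pdpdppdppppd   [S -> d]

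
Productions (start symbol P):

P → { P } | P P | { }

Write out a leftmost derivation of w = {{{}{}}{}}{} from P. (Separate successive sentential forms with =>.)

P => PP   [P → P P]
PP => {P}P   [P → { P }]
{P}P => {PP}P   [P → P P]
{PP}P => {{P}P}P   [P → { P }]
{{P}P}P => {{PP}P}P   [P → P P]
{{PP}P}P => {{{}P}P}P   [P → { }]
{{{}P}P}P => {{{}{}}P}P   [P → { }]
{{{}{}}P}P => {{{}{}}{}}P   [P → { }]
{{{}{}}{}}P => {{{}{}}{}}{}   [P → { }]

P=>PP=>{P}P=>{PP}P=>{{P}P}P=>{{PP}P}P=>{{{}P}P}P=>{{{}{}}P}P=>{{{}{}}{}}P=>{{{}{}}{}}{}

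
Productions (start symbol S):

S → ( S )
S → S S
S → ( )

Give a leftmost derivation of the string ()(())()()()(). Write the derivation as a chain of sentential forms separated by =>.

S => SS   [S → S S]
SS => SSS   [S → S S]
SSS => SSSS   [S → S S]
SSSS => SSSSS   [S → S S]
SSSSS => ()SSSS   [S → ( )]
()SSSS => ()SSSSS   [S → S S]
()SSSSS => ()(S)SSSS   [S → ( S )]
()(S)SSSS => ()(())SSSS   [S → ( )]
()(())SSSS => ()(())()SSS   [S → ( )]
()(())()SSS => ()(())()()SS   [S → ( )]
()(())()()SS => ()(())()()()S   [S → ( )]
()(())()()()S => ()(())()()()()   [S → ( )]

S => SS => SSS => SSSS => SSSSS => ()SSSS => ()SSSSS => ()(S)SSSS => ()(())SSSS => ()(())()SSS => ()(())()()SS => ()(())()()()S => ()(())()()()()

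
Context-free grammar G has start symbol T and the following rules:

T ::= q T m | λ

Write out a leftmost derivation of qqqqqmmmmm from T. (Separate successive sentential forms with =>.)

T => qTm => qqTmm => qqqTmmm => qqqqTmmmm => qqqqqTmmmmm => qqqqqmmmmm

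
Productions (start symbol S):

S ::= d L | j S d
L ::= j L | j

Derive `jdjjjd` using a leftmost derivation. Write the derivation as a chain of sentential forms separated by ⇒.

S⇒jSd⇒jdLd⇒jdjLd⇒jdjjLd⇒jdjjjd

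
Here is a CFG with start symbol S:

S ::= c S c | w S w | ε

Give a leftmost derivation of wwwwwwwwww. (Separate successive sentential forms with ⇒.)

S ⇒ wSw   [S ::= w S w]
wSw ⇒ wwSww   [S ::= w S w]
wwSww ⇒ wwwSwww   [S ::= w S w]
wwwSwww ⇒ wwwwSwwww   [S ::= w S w]
wwwwSwwww ⇒ wwwwwSwwwww   [S ::= w S w]
wwwwwSwwwww ⇒ wwwwwwwwww   [S ::= ε]

S ⇒ wSw ⇒ wwSww ⇒ wwwSwww ⇒ wwwwSwwww ⇒ wwwwwSwwwww ⇒ wwwwwwwwww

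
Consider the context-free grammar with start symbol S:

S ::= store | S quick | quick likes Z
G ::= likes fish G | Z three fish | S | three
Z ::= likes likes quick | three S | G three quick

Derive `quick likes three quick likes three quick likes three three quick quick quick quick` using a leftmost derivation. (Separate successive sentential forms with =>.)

S => S quick   [S ::= S quick]
S quick => S quick quick   [S ::= S quick]
S quick quick => quick likes Z quick quick   [S ::= quick likes Z]
quick likes Z quick quick => quick likes three S quick quick   [Z ::= three S]
quick likes three S quick quick => quick likes three S quick quick quick   [S ::= S quick]
quick likes three S quick quick quick => quick likes three quick likes Z quick quick quick   [S ::= quick likes Z]
quick likes three quick likes Z quick quick quick => quick likes three quick likes three S quick quick quick   [Z ::= three S]
quick likes three quick likes three S quick quick quick => quick likes three quick likes three quick likes Z quick quick quick   [S ::= quick likes Z]
quick likes three quick likes three quick likes Z quick quick quick => quick likes three quick likes three quick likes G three quick quick quick quick   [Z ::= G three quick]
quick likes three quick likes three quick likes G three quick quick quick quick => quick likes three quick likes three quick likes three three quick quick quick quick   [G ::= three]

S => S quick => S quick quick => quick likes Z quick quick => quick likes three S quick quick => quick likes three S quick quick quick => quick likes three quick likes Z quick quick quick => quick likes three quick likes three S quick quick quick => quick likes three quick likes three quick likes Z quick quick quick => quick likes three quick likes three quick likes G three quick quick quick quick => quick likes three quick likes three quick likes three three quick quick quick quick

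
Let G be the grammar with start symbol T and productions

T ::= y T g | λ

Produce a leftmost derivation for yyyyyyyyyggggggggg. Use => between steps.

T => yTg   [T ::= y T g]
yTg => yyTgg   [T ::= y T g]
yyTgg => yyyTggg   [T ::= y T g]
yyyTggg => yyyyTgggg   [T ::= y T g]
yyyyTgggg => yyyyyTggggg   [T ::= y T g]
yyyyyTggggg => yyyyyyTgggggg   [T ::= y T g]
yyyyyyTgggggg => yyyyyyyTggggggg   [T ::= y T g]
yyyyyyyTggggggg => yyyyyyyyTgggggggg   [T ::= y T g]
yyyyyyyyTgggggggg => yyyyyyyyyTggggggggg   [T ::= y T g]
yyyyyyyyyTggggggggg => yyyyyyyyyggggggggg   [T ::= λ]

T => yTg => yyTgg => yyyTggg => yyyyTgggg => yyyyyTggggg => yyyyyyTgggggg => yyyyyyyTggggggg => yyyyyyyyTgggggggg => yyyyyyyyyTggggggggg => yyyyyyyyyggggggggg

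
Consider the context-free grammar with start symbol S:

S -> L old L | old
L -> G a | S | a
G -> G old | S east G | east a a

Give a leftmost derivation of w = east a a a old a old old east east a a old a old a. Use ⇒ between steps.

S ⇒ L old L ⇒ S old L ⇒ L old L old L ⇒ G a old L old L ⇒ east a a a old L old L ⇒ east a a a old a old L ⇒ east a a a old a old S ⇒ east a a a old a old L old L ⇒ east a a a old a old G a old L ⇒ east a a a old a old G old a old L ⇒ east a a a old a old S east G old a old L ⇒ east a a a old a old old east G old a old L ⇒ east a a a old a old old east east a a old a old L ⇒ east a a a old a old old east east a a old a old a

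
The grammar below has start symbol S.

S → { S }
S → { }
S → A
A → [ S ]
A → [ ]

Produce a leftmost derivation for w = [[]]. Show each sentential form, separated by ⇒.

S ⇒ A ⇒ [S] ⇒ [A] ⇒ [[]]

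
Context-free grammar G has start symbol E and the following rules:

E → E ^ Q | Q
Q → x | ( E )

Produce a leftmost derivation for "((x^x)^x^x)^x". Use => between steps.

E => E^Q => Q^Q => (E)^Q => (E^Q)^Q => (E^Q^Q)^Q => (Q^Q^Q)^Q => ((E)^Q^Q)^Q => ((E^Q)^Q^Q)^Q => ((Q^Q)^Q^Q)^Q => ((x^Q)^Q^Q)^Q => ((x^x)^Q^Q)^Q => ((x^x)^x^Q)^Q => ((x^x)^x^x)^Q => ((x^x)^x^x)^x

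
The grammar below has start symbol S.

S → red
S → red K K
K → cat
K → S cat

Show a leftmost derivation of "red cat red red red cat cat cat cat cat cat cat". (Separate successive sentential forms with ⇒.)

S ⇒ red K K ⇒ red cat K ⇒ red cat S cat ⇒ red cat red K K cat ⇒ red cat red S cat K cat ⇒ red cat red red K K cat K cat ⇒ red cat red red S cat K cat K cat ⇒ red cat red red red K K cat K cat K cat ⇒ red cat red red red cat K cat K cat K cat ⇒ red cat red red red cat cat cat K cat K cat ⇒ red cat red red red cat cat cat cat cat K cat ⇒ red cat red red red cat cat cat cat cat cat cat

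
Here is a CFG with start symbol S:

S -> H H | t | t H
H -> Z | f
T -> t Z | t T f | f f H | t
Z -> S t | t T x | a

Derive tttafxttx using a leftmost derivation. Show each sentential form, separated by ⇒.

S ⇒ HH ⇒ ZH ⇒ tTxH ⇒ ttTfxH ⇒ tttZfxH ⇒ tttafxH ⇒ tttafxZ ⇒ tttafxtTx ⇒ tttafxttx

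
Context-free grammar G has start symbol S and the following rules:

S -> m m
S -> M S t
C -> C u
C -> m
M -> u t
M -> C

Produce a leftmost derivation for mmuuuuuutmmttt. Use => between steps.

S => MSt   [S -> M S t]
MSt => CSt   [M -> C]
CSt => mSt   [C -> m]
mSt => mMStt   [S -> M S t]
mMStt => mCStt   [M -> C]
mCStt => mCuStt   [C -> C u]
mCuStt => mCuuStt   [C -> C u]
mCuuStt => mCuuuStt   [C -> C u]
mCuuuStt => mCuuuuStt   [C -> C u]
mCuuuuStt => mCuuuuuStt   [C -> C u]
mCuuuuuStt => mmuuuuuStt   [C -> m]
mmuuuuuStt => mmuuuuuMSttt   [S -> M S t]
mmuuuuuMSttt => mmuuuuuutSttt   [M -> u t]
mmuuuuuutSttt => mmuuuuuutmmttt   [S -> m m]

S=>MSt=>CSt=>mSt=>mMStt=>mCStt=>mCuStt=>mCuuStt=>mCuuuStt=>mCuuuuStt=>mCuuuuuStt=>mmuuuuuStt=>mmuuuuuMSttt=>mmuuuuuutSttt=>mmuuuuuutmmttt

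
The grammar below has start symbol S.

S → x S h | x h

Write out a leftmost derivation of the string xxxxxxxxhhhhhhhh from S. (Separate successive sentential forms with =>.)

S => xSh => xxShh => xxxShhh => xxxxShhhh => xxxxxShhhhh => xxxxxxShhhhhh => xxxxxxxShhhhhhh => xxxxxxxxhhhhhhhh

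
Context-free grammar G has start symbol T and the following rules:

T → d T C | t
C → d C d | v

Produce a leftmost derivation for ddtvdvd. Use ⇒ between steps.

T⇒dTC⇒ddTCC⇒ddtCC⇒ddtvC⇒ddtvdCd⇒ddtvdvd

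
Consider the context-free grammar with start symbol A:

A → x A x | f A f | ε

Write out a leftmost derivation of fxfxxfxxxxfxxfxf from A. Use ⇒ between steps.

A⇒fAf⇒fxAxf⇒fxfAfxf⇒fxfxAxfxf⇒fxfxxAxxfxf⇒fxfxxfAfxxfxf⇒fxfxxfxAxfxxfxf⇒fxfxxfxxAxxfxxfxf⇒fxfxxfxxxxfxxfxf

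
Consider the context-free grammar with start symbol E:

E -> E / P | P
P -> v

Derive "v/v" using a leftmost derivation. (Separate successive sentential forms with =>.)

E => E/P   [E -> E / P]
E/P => P/P   [E -> P]
P/P => v/P   [P -> v]
v/P => v/v   [P -> v]

E => E/P => P/P => v/P => v/v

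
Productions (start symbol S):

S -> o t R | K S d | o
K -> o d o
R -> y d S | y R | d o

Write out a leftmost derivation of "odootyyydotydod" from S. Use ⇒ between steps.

S ⇒ KSd ⇒ odoSd ⇒ odootRd ⇒ odootyRd ⇒ odootyyRd ⇒ odootyyydSd ⇒ odootyyydotRd ⇒ odootyyydotyRd ⇒ odootyyydotydod

S ⇒ KSd   [S -> K S d]
KSd ⇒ odoSd   [K -> o d o]
odoSd ⇒ odootRd   [S -> o t R]
odootRd ⇒ odootyRd   [R -> y R]
odootyRd ⇒ odootyyRd   [R -> y R]
odootyyRd ⇒ odootyyydSd   [R -> y d S]
odootyyydSd ⇒ odootyyydotRd   [S -> o t R]
odootyyydotRd ⇒ odootyyydotyRd   [R -> y R]
odootyyydotyRd ⇒ odootyyydotydod   [R -> d o]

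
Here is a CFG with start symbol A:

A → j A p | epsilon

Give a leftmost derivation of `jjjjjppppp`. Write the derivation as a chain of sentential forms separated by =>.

A => jAp => jjApp => jjjAppp => jjjjApppp => jjjjjAppppp => jjjjjppppp

A => jAp   [A → j A p]
jAp => jjApp   [A → j A p]
jjApp => jjjAppp   [A → j A p]
jjjAppp => jjjjApppp   [A → j A p]
jjjjApppp => jjjjjAppppp   [A → j A p]
jjjjjAppppp => jjjjjppppp   [A → epsilon]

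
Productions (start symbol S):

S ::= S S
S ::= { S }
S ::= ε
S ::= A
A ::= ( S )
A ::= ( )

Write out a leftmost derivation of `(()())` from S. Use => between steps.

S => A   [S ::= A]
A => (S)   [A ::= ( S )]
(S) => (SS)   [S ::= S S]
(SS) => (AS)   [S ::= A]
(AS) => (()S)   [A ::= ( )]
(()S) => (()A)   [S ::= A]
(()A) => (()())   [A ::= ( )]

S=>A=>(S)=>(SS)=>(AS)=>(()S)=>(()A)=>(()())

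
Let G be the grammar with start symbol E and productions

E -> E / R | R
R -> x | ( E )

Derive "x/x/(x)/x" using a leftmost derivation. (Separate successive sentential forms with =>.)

E => E/R => E/R/R => E/R/R/R => R/R/R/R => x/R/R/R => x/x/R/R => x/x/(E)/R => x/x/(R)/R => x/x/(x)/R => x/x/(x)/x

E => E/R   [E -> E / R]
E/R => E/R/R   [E -> E / R]
E/R/R => E/R/R/R   [E -> E / R]
E/R/R/R => R/R/R/R   [E -> R]
R/R/R/R => x/R/R/R   [R -> x]
x/R/R/R => x/x/R/R   [R -> x]
x/x/R/R => x/x/(E)/R   [R -> ( E )]
x/x/(E)/R => x/x/(R)/R   [E -> R]
x/x/(R)/R => x/x/(x)/R   [R -> x]
x/x/(x)/R => x/x/(x)/x   [R -> x]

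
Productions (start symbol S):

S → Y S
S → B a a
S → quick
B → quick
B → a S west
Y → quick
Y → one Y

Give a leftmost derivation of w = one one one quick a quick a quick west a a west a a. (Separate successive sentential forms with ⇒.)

S ⇒ Y S ⇒ one Y S ⇒ one one Y S ⇒ one one one Y S ⇒ one one one quick S ⇒ one one one quick B a a ⇒ one one one quick a S west a a ⇒ one one one quick a Y S west a a ⇒ one one one quick a quick S west a a ⇒ one one one quick a quick B a a west a a ⇒ one one one quick a quick a S west a a west a a ⇒ one one one quick a quick a quick west a a west a a

S ⇒ Y S   [S → Y S]
Y S ⇒ one Y S   [Y → one Y]
one Y S ⇒ one one Y S   [Y → one Y]
one one Y S ⇒ one one one Y S   [Y → one Y]
one one one Y S ⇒ one one one quick S   [Y → quick]
one one one quick S ⇒ one one one quick B a a   [S → B a a]
one one one quick B a a ⇒ one one one quick a S west a a   [B → a S west]
one one one quick a S west a a ⇒ one one one quick a Y S west a a   [S → Y S]
one one one quick a Y S west a a ⇒ one one one quick a quick S west a a   [Y → quick]
one one one quick a quick S west a a ⇒ one one one quick a quick B a a west a a   [S → B a a]
one one one quick a quick B a a west a a ⇒ one one one quick a quick a S west a a west a a   [B → a S west]
one one one quick a quick a S west a a west a a ⇒ one one one quick a quick a quick west a a west a a   [S → quick]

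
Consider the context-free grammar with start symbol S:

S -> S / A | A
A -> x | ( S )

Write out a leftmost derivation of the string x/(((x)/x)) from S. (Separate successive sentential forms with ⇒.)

S ⇒ S/A ⇒ A/A ⇒ x/A ⇒ x/(S) ⇒ x/(A) ⇒ x/((S)) ⇒ x/((S/A)) ⇒ x/((A/A)) ⇒ x/(((S)/A)) ⇒ x/(((A)/A)) ⇒ x/(((x)/A)) ⇒ x/(((x)/x))

S ⇒ S/A   [S -> S / A]
S/A ⇒ A/A   [S -> A]
A/A ⇒ x/A   [A -> x]
x/A ⇒ x/(S)   [A -> ( S )]
x/(S) ⇒ x/(A)   [S -> A]
x/(A) ⇒ x/((S))   [A -> ( S )]
x/((S)) ⇒ x/((S/A))   [S -> S / A]
x/((S/A)) ⇒ x/((A/A))   [S -> A]
x/((A/A)) ⇒ x/(((S)/A))   [A -> ( S )]
x/(((S)/A)) ⇒ x/(((A)/A))   [S -> A]
x/(((A)/A)) ⇒ x/(((x)/A))   [A -> x]
x/(((x)/A)) ⇒ x/(((x)/x))   [A -> x]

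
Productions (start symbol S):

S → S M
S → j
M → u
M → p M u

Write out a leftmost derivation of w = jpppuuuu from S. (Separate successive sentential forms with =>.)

S => SM => jM => jpMu => jppMuu => jpppMuuu => jpppuuuu

S => SM   [S → S M]
SM => jM   [S → j]
jM => jpMu   [M → p M u]
jpMu => jppMuu   [M → p M u]
jppMuu => jpppMuuu   [M → p M u]
jpppMuuu => jpppuuuu   [M → u]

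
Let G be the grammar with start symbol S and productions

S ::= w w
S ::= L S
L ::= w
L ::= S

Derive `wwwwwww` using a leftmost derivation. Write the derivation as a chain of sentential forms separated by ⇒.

S⇒LS⇒SS⇒wwS⇒wwLS⇒wwwS⇒wwwLS⇒wwwSS⇒wwwwwS⇒wwwwwww

S ⇒ LS   [S ::= L S]
LS ⇒ SS   [L ::= S]
SS ⇒ wwS   [S ::= w w]
wwS ⇒ wwLS   [S ::= L S]
wwLS ⇒ wwwS   [L ::= w]
wwwS ⇒ wwwLS   [S ::= L S]
wwwLS ⇒ wwwSS   [L ::= S]
wwwSS ⇒ wwwwwS   [S ::= w w]
wwwwwS ⇒ wwwwwww   [S ::= w w]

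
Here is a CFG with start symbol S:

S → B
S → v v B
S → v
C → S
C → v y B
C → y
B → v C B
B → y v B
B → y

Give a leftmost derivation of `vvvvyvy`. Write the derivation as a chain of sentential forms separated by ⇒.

S ⇒ vvB ⇒ vvvCB ⇒ vvvSB ⇒ vvvvB ⇒ vvvvyvB ⇒ vvvvyvy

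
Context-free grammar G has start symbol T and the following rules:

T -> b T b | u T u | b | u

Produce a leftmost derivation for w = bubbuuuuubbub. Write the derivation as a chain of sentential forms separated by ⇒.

T ⇒ bTb ⇒ buTub ⇒ bubTbub ⇒ bubbTbbub ⇒ bubbuTubbub ⇒ bubbuuTuubbub ⇒ bubbuuuuubbub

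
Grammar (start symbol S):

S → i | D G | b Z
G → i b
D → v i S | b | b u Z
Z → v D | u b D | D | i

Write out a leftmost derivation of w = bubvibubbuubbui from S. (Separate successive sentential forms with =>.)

S => bZ   [S → b Z]
bZ => bubD   [Z → u b D]
bubD => bubviS   [D → v i S]
bubviS => bubvibZ   [S → b Z]
bubvibZ => bubvibubD   [Z → u b D]
bubvibubD => bubvibubbuZ   [D → b u Z]
bubvibubbuZ => bubvibubbuubD   [Z → u b D]
bubvibubbuubD => bubvibubbuubbuZ   [D → b u Z]
bubvibubbuubbuZ => bubvibubbuubbui   [Z → i]

S=>bZ=>bubD=>bubviS=>bubvibZ=>bubvibubD=>bubvibubbuZ=>bubvibubbuubD=>bubvibubbuubbuZ=>bubvibubbuubbui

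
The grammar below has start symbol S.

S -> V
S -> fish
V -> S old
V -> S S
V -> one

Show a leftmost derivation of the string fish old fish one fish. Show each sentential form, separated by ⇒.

S ⇒ V ⇒ S S ⇒ V S ⇒ S S S ⇒ V S S ⇒ S old S S ⇒ fish old S S ⇒ fish old V S ⇒ fish old S S S ⇒ fish old fish S S ⇒ fish old fish V S ⇒ fish old fish one S ⇒ fish old fish one fish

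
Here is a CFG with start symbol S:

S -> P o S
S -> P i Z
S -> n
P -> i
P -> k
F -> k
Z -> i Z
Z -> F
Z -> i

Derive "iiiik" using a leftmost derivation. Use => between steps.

S => PiZ => iiZ => iiiZ => iiiiZ => iiiiF => iiiik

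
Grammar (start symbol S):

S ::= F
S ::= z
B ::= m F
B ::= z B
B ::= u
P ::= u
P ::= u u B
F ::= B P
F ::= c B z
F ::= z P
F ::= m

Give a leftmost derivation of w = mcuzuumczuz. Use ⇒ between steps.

S⇒F⇒BP⇒mFP⇒mcBzP⇒mcuzP⇒mcuzuuB⇒mcuzuumF⇒mcuzuumcBz⇒mcuzuumczBz⇒mcuzuumczuz

S ⇒ F   [S ::= F]
F ⇒ BP   [F ::= B P]
BP ⇒ mFP   [B ::= m F]
mFP ⇒ mcBzP   [F ::= c B z]
mcBzP ⇒ mcuzP   [B ::= u]
mcuzP ⇒ mcuzuuB   [P ::= u u B]
mcuzuuB ⇒ mcuzuumF   [B ::= m F]
mcuzuumF ⇒ mcuzuumcBz   [F ::= c B z]
mcuzuumcBz ⇒ mcuzuumczBz   [B ::= z B]
mcuzuumczBz ⇒ mcuzuumczuz   [B ::= u]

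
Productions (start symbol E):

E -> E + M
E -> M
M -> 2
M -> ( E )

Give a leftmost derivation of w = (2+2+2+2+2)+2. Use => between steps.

E => E+M => M+M => (E)+M => (E+M)+M => (E+M+M)+M => (E+M+M+M)+M => (E+M+M+M+M)+M => (M+M+M+M+M)+M => (2+M+M+M+M)+M => (2+2+M+M+M)+M => (2+2+2+M+M)+M => (2+2+2+2+M)+M => (2+2+2+2+2)+M => (2+2+2+2+2)+2

E => E+M   [E -> E + M]
E+M => M+M   [E -> M]
M+M => (E)+M   [M -> ( E )]
(E)+M => (E+M)+M   [E -> E + M]
(E+M)+M => (E+M+M)+M   [E -> E + M]
(E+M+M)+M => (E+M+M+M)+M   [E -> E + M]
(E+M+M+M)+M => (E+M+M+M+M)+M   [E -> E + M]
(E+M+M+M+M)+M => (M+M+M+M+M)+M   [E -> M]
(M+M+M+M+M)+M => (2+M+M+M+M)+M   [M -> 2]
(2+M+M+M+M)+M => (2+2+M+M+M)+M   [M -> 2]
(2+2+M+M+M)+M => (2+2+2+M+M)+M   [M -> 2]
(2+2+2+M+M)+M => (2+2+2+2+M)+M   [M -> 2]
(2+2+2+2+M)+M => (2+2+2+2+2)+M   [M -> 2]
(2+2+2+2+2)+M => (2+2+2+2+2)+2   [M -> 2]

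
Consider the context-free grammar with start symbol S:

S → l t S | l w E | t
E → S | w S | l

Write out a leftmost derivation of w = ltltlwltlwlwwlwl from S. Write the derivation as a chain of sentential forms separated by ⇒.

S ⇒ ltS   [S → l t S]
ltS ⇒ ltltS   [S → l t S]
ltltS ⇒ ltltlwE   [S → l w E]
ltltlwE ⇒ ltltlwS   [E → S]
ltltlwS ⇒ ltltlwltS   [S → l t S]
ltltlwltS ⇒ ltltlwltlwE   [S → l w E]
ltltlwltlwE ⇒ ltltlwltlwS   [E → S]
ltltlwltlwS ⇒ ltltlwltlwlwE   [S → l w E]
ltltlwltlwlwE ⇒ ltltlwltlwlwwS   [E → w S]
ltltlwltlwlwwS ⇒ ltltlwltlwlwwlwE   [S → l w E]
ltltlwltlwlwwlwE ⇒ ltltlwltlwlwwlwl   [E → l]

S ⇒ ltS ⇒ ltltS ⇒ ltltlwE ⇒ ltltlwS ⇒ ltltlwltS ⇒ ltltlwltlwE ⇒ ltltlwltlwS ⇒ ltltlwltlwlwE ⇒ ltltlwltlwlwwS ⇒ ltltlwltlwlwwlwE ⇒ ltltlwltlwlwwlwl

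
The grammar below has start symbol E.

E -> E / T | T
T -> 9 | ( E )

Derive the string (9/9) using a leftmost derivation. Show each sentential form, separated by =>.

E => T   [E -> T]
T => (E)   [T -> ( E )]
(E) => (E/T)   [E -> E / T]
(E/T) => (T/T)   [E -> T]
(T/T) => (9/T)   [T -> 9]
(9/T) => (9/9)   [T -> 9]

E => T => (E) => (E/T) => (T/T) => (9/T) => (9/9)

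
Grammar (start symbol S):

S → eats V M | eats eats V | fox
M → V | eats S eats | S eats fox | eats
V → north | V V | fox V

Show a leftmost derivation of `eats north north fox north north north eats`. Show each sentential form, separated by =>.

S => eats V M => eats V V M => eats V V V M => eats north V V M => eats north north V M => eats north north V V M => eats north north fox V V M => eats north north fox V V V M => eats north north fox north V V M => eats north north fox north north V M => eats north north fox north north north M => eats north north fox north north north eats

S => eats V M   [S → eats V M]
eats V M => eats V V M   [V → V V]
eats V V M => eats V V V M   [V → V V]
eats V V V M => eats north V V M   [V → north]
eats north V V M => eats north north V M   [V → north]
eats north north V M => eats north north V V M   [V → V V]
eats north north V V M => eats north north fox V V M   [V → fox V]
eats north north fox V V M => eats north north fox V V V M   [V → V V]
eats north north fox V V V M => eats north north fox north V V M   [V → north]
eats north north fox north V V M => eats north north fox north north V M   [V → north]
eats north north fox north north V M => eats north north fox north north north M   [V → north]
eats north north fox north north north M => eats north north fox north north north eats   [M → eats]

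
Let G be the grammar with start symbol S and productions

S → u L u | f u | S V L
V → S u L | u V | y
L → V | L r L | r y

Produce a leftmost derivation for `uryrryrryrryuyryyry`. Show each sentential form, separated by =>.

S => SVL => SVLVL => uLuVLVL => uLrLuVLVL => uLrLrLuVLVL => uLrLrLrLuVLVL => uryrLrLrLuVLVL => uryrryrLrLuVLVL => uryrryrryrLuVLVL => uryrryrryrryuVLVL => uryrryrryrryuyLVL => uryrryrryrryuyryVL => uryrryrryrryuyryyL => uryrryrryrryuyryyry

S => SVL   [S → S V L]
SVL => SVLVL   [S → S V L]
SVLVL => uLuVLVL   [S → u L u]
uLuVLVL => uLrLuVLVL   [L → L r L]
uLrLuVLVL => uLrLrLuVLVL   [L → L r L]
uLrLrLuVLVL => uLrLrLrLuVLVL   [L → L r L]
uLrLrLrLuVLVL => uryrLrLrLuVLVL   [L → r y]
uryrLrLrLuVLVL => uryrryrLrLuVLVL   [L → r y]
uryrryrLrLuVLVL => uryrryrryrLuVLVL   [L → r y]
uryrryrryrLuVLVL => uryrryrryrryuVLVL   [L → r y]
uryrryrryrryuVLVL => uryrryrryrryuyLVL   [V → y]
uryrryrryrryuyLVL => uryrryrryrryuyryVL   [L → r y]
uryrryrryrryuyryVL => uryrryrryrryuyryyL   [V → y]
uryrryrryrryuyryyL => uryrryrryrryuyryyry   [L → r y]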